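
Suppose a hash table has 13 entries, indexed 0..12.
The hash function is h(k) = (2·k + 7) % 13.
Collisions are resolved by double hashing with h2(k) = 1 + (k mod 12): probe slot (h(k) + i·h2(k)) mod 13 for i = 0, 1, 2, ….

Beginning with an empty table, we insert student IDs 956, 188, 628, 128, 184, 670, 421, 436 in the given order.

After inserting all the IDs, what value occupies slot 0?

Insert 956: h=8, slot 8 empty -> index 8.
Insert 188: h=6, slot 6 empty -> index 6.
Insert 628: h=2, slot 2 empty -> index 2.
Insert 128: h=3, slot 3 empty -> index 3.
Insert 184: h=11, slot 11 empty -> index 11.
Insert 670: h=8, h2=11, slots 8,6 occupied -> index 4.
Insert 421: h=4, h2=2, slots 4,6,8 occupied -> index 10.
Insert 436: h=8, h2=5, slot 8 occupied -> index 0.
Table: [436, -, 628, 128, 670, -, 188, -, 956, -, 421, 184, -]

436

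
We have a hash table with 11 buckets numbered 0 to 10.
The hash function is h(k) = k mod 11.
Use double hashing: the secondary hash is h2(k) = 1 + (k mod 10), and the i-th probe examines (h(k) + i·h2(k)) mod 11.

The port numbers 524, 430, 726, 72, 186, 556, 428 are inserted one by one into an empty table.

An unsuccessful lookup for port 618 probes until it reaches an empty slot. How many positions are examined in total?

3

524 hashes to 7; slot 7 is free → place at 7.
430 hashes to 1; slot 1 is free → place at 1.
726 hashes to 0; slot 0 is free → place at 0.
72 hashes to 6; slot 6 is free → place at 6.
186 hashes to 10; slot 10 is free → place at 10.
556 hashes to 6, h2=7; 6 taken → place at 2.
428 hashes to 10, h2=9; 10 taken → place at 8.
Table: [726, 430, 556, -, -, -, 72, 524, 428, -, 186]
Lookup 618: h=2, h2=9, probe 2,0,9 → slot 9 empty, not found.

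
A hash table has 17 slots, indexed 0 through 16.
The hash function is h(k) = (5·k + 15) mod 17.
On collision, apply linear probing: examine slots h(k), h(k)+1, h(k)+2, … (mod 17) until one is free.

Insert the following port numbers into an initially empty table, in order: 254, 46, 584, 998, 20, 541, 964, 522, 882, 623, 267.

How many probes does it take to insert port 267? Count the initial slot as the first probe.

8

254 hashes to 10; slot 10 is free -> place at 10.
46 hashes to 7; slot 7 is free -> place at 7.
584 hashes to 11; slot 11 is free -> place at 11.
998 hashes to 7; 7 taken -> place at 8.
20 hashes to 13; slot 13 is free -> place at 13.
541 hashes to 0; slot 0 is free -> place at 0.
964 hashes to 7; 7,8 taken -> place at 9.
522 hashes to 7; 7,8,9,10,11 taken -> place at 12.
882 hashes to 5; slot 5 is free -> place at 5.
623 hashes to 2; slot 2 is free -> place at 2.
267 hashes to 7; 7,8,9,10,11,12,13 taken -> place at 14.
Table: [541, -, 623, -, -, 882, -, 46, 998, 964, 254, 584, 522, 20, 267, -, -]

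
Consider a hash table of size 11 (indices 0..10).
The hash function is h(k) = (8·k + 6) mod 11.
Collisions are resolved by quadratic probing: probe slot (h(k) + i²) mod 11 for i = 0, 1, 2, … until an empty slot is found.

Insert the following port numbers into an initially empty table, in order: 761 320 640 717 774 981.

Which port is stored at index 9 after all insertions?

761 hashes to 0; slot 0 is free → place at 0.
320 hashes to 3; slot 3 is free → place at 3.
640 hashes to 0; 0 taken → place at 1.
717 hashes to 0; 0,1 taken → place at 4.
774 hashes to 5; slot 5 is free → place at 5.
981 hashes to 0; 0,1,4 taken → place at 9.
Table: [761, 640, -, 320, 717, 774, -, -, -, 981, -]

981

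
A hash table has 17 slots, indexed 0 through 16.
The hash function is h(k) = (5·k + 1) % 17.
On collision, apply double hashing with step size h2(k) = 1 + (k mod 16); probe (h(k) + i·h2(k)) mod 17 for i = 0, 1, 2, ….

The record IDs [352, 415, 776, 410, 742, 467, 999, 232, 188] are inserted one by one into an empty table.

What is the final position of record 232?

14

352 hashes to 10; slot 10 is free → place at 10.
415 hashes to 2; slot 2 is free → place at 2.
776 hashes to 5; slot 5 is free → place at 5.
410 hashes to 11; slot 11 is free → place at 11.
742 hashes to 5, h2=7; 5 taken → place at 12.
467 hashes to 7; slot 7 is free → place at 7.
999 hashes to 15; slot 15 is free → place at 15.
232 hashes to 5, h2=9; 5 taken → place at 14.
188 hashes to 6; slot 6 is free → place at 6.
Table: [., ., 415, ., ., 776, 188, 467, ., ., 352, 410, 742, ., 232, 999, .]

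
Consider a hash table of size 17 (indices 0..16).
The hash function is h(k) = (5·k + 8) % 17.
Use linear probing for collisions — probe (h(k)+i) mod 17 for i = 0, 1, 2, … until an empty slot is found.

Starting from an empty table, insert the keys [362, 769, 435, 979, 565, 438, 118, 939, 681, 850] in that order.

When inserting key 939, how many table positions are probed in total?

3

362 hashes to 16; slot 16 is free => place at 16.
769 hashes to 11; slot 11 is free => place at 11.
435 hashes to 7; slot 7 is free => place at 7.
979 hashes to 7; 7 taken => place at 8.
565 hashes to 11; 11 taken => place at 12.
438 hashes to 5; slot 5 is free => place at 5.
118 hashes to 3; slot 3 is free => place at 3.
939 hashes to 11; 11,12 taken => place at 13.
681 hashes to 13; 13 taken => place at 14.
850 hashes to 8; 8 taken => place at 9.
Table: [—, —, —, 118, —, 438, —, 435, 979, 850, —, 769, 565, 939, 681, —, 362]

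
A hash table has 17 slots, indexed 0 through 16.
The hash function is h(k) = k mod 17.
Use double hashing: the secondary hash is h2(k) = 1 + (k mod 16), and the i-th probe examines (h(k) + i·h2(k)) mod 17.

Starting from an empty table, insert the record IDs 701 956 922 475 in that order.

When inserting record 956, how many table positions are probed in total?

2

701: h=4 -> slot 4
956: h=4, h2=13, probe 4,0 -> slot 0
922: h=4, h2=11, probe 4,15 -> slot 15
475: h=16 -> slot 16
Table: [956, ∅, ∅, ∅, 701, ∅, ∅, ∅, ∅, ∅, ∅, ∅, ∅, ∅, ∅, 922, 475]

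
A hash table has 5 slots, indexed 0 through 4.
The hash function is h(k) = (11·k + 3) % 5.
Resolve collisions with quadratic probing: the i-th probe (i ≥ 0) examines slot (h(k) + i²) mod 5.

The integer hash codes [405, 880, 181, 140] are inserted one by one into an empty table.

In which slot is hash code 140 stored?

2

405 hashes to 3; slot 3 is free → place at 3.
880 hashes to 3; 3 taken → place at 4.
181 hashes to 4; 4 taken → place at 0.
140 hashes to 3; 3,4 taken → place at 2.
Table: [181, —, 140, 405, 880]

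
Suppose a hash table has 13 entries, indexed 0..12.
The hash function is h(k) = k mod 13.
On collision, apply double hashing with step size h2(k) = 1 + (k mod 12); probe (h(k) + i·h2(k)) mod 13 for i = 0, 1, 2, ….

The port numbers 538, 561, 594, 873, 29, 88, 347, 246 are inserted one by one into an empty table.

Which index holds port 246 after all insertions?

6

Insert 538: h=5, slot 5 empty → index 5.
Insert 561: h=2, slot 2 empty → index 2.
Insert 594: h=9, slot 9 empty → index 9.
Insert 873: h=2, h2=10, slot 2 occupied → index 12.
Insert 29: h=3, slot 3 empty → index 3.
Insert 88: h=10, slot 10 empty → index 10.
Insert 347: h=9, h2=12, slot 9 occupied → index 8.
Insert 246: h=12, h2=7, slot 12 occupied → index 6.
Table: [_, _, 561, 29, _, 538, 246, _, 347, 594, 88, _, 873]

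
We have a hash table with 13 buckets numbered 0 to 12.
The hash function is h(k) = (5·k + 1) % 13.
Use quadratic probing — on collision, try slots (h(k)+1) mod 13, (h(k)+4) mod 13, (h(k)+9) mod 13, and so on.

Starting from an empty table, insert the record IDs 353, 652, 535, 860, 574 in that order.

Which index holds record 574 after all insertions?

353: h=11 -> slot 11
652: h=11, probe 11,12 -> slot 12
535: h=11, probe 11,12,2 -> slot 2
860: h=11, probe 11,12,2,7 -> slot 7
574: h=11, probe 11,12,2,7,1 -> slot 1
Table: [_, 574, 535, _, _, _, _, 860, _, _, _, 353, 652]

1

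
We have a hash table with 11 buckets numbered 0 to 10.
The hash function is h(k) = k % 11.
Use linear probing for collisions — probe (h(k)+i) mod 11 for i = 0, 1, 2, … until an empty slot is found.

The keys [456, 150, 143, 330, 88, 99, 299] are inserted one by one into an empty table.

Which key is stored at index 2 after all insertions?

Insert 456: h=5, slot 5 empty -> index 5.
Insert 150: h=7, slot 7 empty -> index 7.
Insert 143: h=0, slot 0 empty -> index 0.
Insert 330: h=0, slot 0 occupied -> index 1.
Insert 88: h=0, slots 0,1 occupied -> index 2.
Insert 99: h=0, slots 0,1,2 occupied -> index 3.
Insert 299: h=2, slots 2,3 occupied -> index 4.
Table: [143, 330, 88, 99, 299, 456, ∅, 150, ∅, ∅, ∅]

88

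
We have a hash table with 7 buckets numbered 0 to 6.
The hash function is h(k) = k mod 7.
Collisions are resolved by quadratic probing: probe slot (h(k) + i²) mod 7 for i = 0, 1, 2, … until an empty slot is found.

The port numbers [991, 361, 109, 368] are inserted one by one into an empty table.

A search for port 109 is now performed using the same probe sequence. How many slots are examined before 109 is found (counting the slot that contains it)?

Insert 991: h=4, slot 4 empty → index 4.
Insert 361: h=4, slot 4 occupied → index 5.
Insert 109: h=4, slots 4,5 occupied → index 1.
Insert 368: h=4, slots 4,5,1 occupied → index 6.
Table: [_, 109, _, _, 991, 361, 368]
Lookup 109: h=4, probe 4,5,1 → found at 1.

3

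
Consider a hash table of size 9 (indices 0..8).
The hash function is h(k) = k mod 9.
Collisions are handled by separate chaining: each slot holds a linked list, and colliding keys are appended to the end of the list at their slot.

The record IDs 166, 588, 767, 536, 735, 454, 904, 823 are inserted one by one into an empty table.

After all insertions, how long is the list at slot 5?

1

166 -> bucket 4
588 -> bucket 3
767 -> bucket 2
536 -> bucket 5
735 -> bucket 6
454 -> bucket 4 (collision)
904 -> bucket 4 (collision)
823 -> bucket 4 (collision)
Final buckets:
0: .
1: .
2: 767
3: 588
4: 166 -> 454 -> 904 -> 823
5: 536
6: 735
7: .
8: .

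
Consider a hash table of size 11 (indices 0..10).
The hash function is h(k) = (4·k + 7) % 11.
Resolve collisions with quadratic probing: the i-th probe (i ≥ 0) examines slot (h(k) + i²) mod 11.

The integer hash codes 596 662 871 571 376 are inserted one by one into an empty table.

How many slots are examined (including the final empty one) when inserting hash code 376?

Insert 596: h=4, slot 4 empty => index 4.
Insert 662: h=4, slot 4 occupied => index 5.
Insert 871: h=4, slots 4,5 occupied => index 8.
Insert 571: h=3, slot 3 empty => index 3.
Insert 376: h=4, slots 4,5,8 occupied => index 2.
Table: [-, -, 376, 571, 596, 662, -, -, 871, -, -]

4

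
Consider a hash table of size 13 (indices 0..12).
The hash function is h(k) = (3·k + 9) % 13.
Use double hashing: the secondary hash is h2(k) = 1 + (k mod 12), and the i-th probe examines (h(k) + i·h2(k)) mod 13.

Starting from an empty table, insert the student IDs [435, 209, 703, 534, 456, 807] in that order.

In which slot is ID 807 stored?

3

435 hashes to 1; slot 1 is free → place at 1.
209 hashes to 12; slot 12 is free → place at 12.
703 hashes to 12, h2=8; 12 taken → place at 7.
534 hashes to 12, h2=7; 12 taken → place at 6.
456 hashes to 12, h2=1; 12 taken → place at 0.
807 hashes to 12, h2=4; 12 taken → place at 3.
Table: [456, 435, -, 807, -, -, 534, 703, -, -, -, -, 209]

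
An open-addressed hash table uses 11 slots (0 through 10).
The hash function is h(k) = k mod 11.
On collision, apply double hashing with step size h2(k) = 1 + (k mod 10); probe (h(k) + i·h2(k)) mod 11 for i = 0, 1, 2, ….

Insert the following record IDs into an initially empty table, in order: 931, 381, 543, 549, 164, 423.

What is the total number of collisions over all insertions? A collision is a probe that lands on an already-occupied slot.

4

931: h=7 -> slot 7
381: h=7, h2=2, probe 7,9 -> slot 9
543: h=4 -> slot 4
549: h=10 -> slot 10
164: h=10, h2=5, probe 10,4,9,3 -> slot 3
423: h=5 -> slot 5
Table: [∅, ∅, ∅, 164, 543, 423, ∅, 931, ∅, 381, 549]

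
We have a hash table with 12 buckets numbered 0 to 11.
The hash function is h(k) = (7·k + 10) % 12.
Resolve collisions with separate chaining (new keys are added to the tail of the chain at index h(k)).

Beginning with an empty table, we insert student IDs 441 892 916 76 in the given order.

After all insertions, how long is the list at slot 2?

3

441 -> bucket 1
892 -> bucket 2
916 -> bucket 2 (collision)
76 -> bucket 2 (collision)
Final buckets:
0: _
1: 441
2: 892 -> 916 -> 76
3: _
4: _
5: _
6: _
7: _
8: _
9: _
10: _
11: _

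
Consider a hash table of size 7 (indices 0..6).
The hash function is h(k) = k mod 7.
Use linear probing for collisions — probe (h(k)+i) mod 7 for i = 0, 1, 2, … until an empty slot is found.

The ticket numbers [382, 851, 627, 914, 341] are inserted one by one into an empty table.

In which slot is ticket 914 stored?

0

382 hashes to 4; slot 4 is free → place at 4.
851 hashes to 4; 4 taken → place at 5.
627 hashes to 4; 4,5 taken → place at 6.
914 hashes to 4; 4,5,6 taken → place at 0.
341 hashes to 5; 5,6,0 taken → place at 1.
Table: [914, 341, _, _, 382, 851, 627]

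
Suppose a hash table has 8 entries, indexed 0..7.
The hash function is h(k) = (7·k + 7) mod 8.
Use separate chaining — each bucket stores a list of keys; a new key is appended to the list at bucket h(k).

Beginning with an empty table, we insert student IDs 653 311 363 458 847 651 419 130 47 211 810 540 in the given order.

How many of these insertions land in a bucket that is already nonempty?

7

Insert 653: h=2, bucket 2 empty → new chain.
Insert 311: h=0, bucket 0 empty → new chain.
Insert 363: h=4, bucket 4 empty → new chain.
Insert 458: h=5, bucket 5 empty → new chain.
Insert 847: h=0, bucket 0 nonempty → append to chain.
Insert 651: h=4, bucket 4 nonempty → append to chain.
Insert 419: h=4, bucket 4 nonempty → append to chain.
Insert 130: h=5, bucket 5 nonempty → append to chain.
Insert 47: h=0, bucket 0 nonempty → append to chain.
Insert 211: h=4, bucket 4 nonempty → append to chain.
Insert 810: h=5, bucket 5 nonempty → append to chain.
Insert 540: h=3, bucket 3 empty → new chain.
Final buckets:
0: 311 -> 847 -> 47
1: ∅
2: 653
3: 540
4: 363 -> 651 -> 419 -> 211
5: 458 -> 130 -> 810
6: ∅
7: ∅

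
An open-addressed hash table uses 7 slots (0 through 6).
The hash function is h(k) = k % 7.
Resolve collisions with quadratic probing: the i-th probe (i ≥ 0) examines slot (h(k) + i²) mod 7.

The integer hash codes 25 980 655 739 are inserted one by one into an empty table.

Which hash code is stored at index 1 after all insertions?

739

Insert 25: h=4, slot 4 empty → index 4.
Insert 980: h=0, slot 0 empty → index 0.
Insert 655: h=4, slot 4 occupied → index 5.
Insert 739: h=4, slots 4,5 occupied → index 1.
Table: [980, 739, ., ., 25, 655, .]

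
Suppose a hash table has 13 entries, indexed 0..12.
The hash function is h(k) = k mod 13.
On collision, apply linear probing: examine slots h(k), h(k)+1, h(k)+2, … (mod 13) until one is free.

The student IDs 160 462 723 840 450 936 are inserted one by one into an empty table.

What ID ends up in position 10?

160 hashes to 4; slot 4 is free => place at 4.
462 hashes to 7; slot 7 is free => place at 7.
723 hashes to 8; slot 8 is free => place at 8.
840 hashes to 8; 8 taken => place at 9.
450 hashes to 8; 8,9 taken => place at 10.
936 hashes to 0; slot 0 is free => place at 0.
Table: [936, ∅, ∅, ∅, 160, ∅, ∅, 462, 723, 840, 450, ∅, ∅]

450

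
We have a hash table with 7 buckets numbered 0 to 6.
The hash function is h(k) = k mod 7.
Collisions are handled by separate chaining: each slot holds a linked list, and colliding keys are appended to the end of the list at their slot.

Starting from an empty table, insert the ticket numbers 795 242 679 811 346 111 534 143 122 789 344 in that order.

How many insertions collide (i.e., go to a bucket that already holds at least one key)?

4

795 → bucket 4
242 → bucket 4 (collision)
679 → bucket 0
811 → bucket 6
346 → bucket 3
111 → bucket 6 (collision)
534 → bucket 2
143 → bucket 3 (collision)
122 → bucket 3 (collision)
789 → bucket 5
344 → bucket 1
Final buckets:
0: 679
1: 344
2: 534
3: 346 -> 143 -> 122
4: 795 -> 242
5: 789
6: 811 -> 111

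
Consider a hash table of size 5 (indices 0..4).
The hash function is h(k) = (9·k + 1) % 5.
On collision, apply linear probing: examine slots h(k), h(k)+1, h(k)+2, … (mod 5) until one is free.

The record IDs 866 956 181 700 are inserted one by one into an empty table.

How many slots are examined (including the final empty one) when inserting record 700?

3

866: h=0 → slot 0
956: h=0, probe 0,1 → slot 1
181: h=0, probe 0,1,2 → slot 2
700: h=1, probe 1,2,3 → slot 3
Table: [866, 956, 181, 700, ∅]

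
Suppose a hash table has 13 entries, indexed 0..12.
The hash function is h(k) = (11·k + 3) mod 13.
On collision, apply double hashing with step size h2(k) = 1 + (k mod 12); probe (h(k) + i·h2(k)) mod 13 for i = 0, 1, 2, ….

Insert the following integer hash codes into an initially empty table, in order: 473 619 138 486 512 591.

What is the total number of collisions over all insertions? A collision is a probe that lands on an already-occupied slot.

5

473: h=6 → slot 6
619: h=0 → slot 0
138: h=0, h2=7, probe 0,7 → slot 7
486: h=6, h2=7, probe 6,0,7,1 → slot 1
512: h=6, h2=9, probe 6,2 → slot 2
591: h=4 → slot 4
Table: [619, 486, 512, -, 591, -, 473, 138, -, -, -, -, -]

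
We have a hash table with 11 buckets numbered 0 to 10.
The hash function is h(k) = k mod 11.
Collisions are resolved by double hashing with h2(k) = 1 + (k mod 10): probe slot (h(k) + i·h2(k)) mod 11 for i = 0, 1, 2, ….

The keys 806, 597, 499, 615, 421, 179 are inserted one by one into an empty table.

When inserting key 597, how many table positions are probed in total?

Insert 806: h=3, slot 3 empty → index 3.
Insert 597: h=3, h2=8, slot 3 occupied → index 0.
Insert 499: h=4, slot 4 empty → index 4.
Insert 615: h=10, slot 10 empty → index 10.
Insert 421: h=3, h2=2, slot 3 occupied → index 5.
Insert 179: h=3, h2=10, slot 3 occupied → index 2.
Table: [597, _, 179, 806, 499, 421, _, _, _, _, 615]

2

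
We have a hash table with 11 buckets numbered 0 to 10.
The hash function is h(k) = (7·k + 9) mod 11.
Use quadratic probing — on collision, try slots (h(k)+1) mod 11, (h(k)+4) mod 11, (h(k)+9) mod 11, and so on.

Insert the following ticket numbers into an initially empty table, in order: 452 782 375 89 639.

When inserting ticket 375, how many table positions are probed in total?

452 hashes to 5; slot 5 is free → place at 5.
782 hashes to 5; 5 taken → place at 6.
375 hashes to 5; 5,6 taken → place at 9.
89 hashes to 5; 5,6,9 taken → place at 3.
639 hashes to 5; 5,6,9,3 taken → place at 10.
Table: [_, _, _, 89, _, 452, 782, _, _, 375, 639]

3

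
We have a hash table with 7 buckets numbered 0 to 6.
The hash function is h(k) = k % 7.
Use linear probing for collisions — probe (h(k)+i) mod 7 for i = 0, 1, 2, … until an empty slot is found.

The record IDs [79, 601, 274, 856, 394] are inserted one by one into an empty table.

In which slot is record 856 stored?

3

79 hashes to 2; slot 2 is free => place at 2.
601 hashes to 6; slot 6 is free => place at 6.
274 hashes to 1; slot 1 is free => place at 1.
856 hashes to 2; 2 taken => place at 3.
394 hashes to 2; 2,3 taken => place at 4.
Table: [_, 274, 79, 856, 394, _, 601]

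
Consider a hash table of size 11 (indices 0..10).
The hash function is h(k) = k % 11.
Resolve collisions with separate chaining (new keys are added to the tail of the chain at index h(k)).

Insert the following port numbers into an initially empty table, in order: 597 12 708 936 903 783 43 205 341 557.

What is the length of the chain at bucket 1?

597 → bucket 3
12 → bucket 1
708 → bucket 4
936 → bucket 1 (collision)
903 → bucket 1 (collision)
783 → bucket 2
43 → bucket 10
205 → bucket 7
341 → bucket 0
557 → bucket 7 (collision)
Final buckets:
0: 341
1: 12 -> 936 -> 903
2: 783
3: 597
4: 708
5: —
6: —
7: 205 -> 557
8: —
9: —
10: 43

3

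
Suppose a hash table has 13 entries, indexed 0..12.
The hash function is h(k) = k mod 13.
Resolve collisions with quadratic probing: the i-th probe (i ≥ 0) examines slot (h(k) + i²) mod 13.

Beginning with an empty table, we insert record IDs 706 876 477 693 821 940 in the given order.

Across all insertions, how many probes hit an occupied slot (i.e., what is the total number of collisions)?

5

Insert 706: h=4, slot 4 empty => index 4.
Insert 876: h=5, slot 5 empty => index 5.
Insert 477: h=9, slot 9 empty => index 9.
Insert 693: h=4, slots 4,5 occupied => index 8.
Insert 821: h=2, slot 2 empty => index 2.
Insert 940: h=4, slots 4,5,8 occupied => index 0.
Table: [940, -, 821, -, 706, 876, -, -, 693, 477, -, -, -]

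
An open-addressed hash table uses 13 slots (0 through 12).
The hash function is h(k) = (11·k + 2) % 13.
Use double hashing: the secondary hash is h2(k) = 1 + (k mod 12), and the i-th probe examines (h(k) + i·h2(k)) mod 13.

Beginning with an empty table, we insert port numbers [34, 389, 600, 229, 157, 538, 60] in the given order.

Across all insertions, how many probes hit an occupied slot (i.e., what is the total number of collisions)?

4

34: h=12 => slot 12
389: h=4 => slot 4
600: h=11 => slot 11
229: h=12, h2=2, probe 12,1 => slot 1
157: h=0 => slot 0
538: h=5 => slot 5
60: h=12, h2=1, probe 12,0,1,2 => slot 2
Table: [157, 229, 60, ∅, 389, 538, ∅, ∅, ∅, ∅, ∅, 600, 34]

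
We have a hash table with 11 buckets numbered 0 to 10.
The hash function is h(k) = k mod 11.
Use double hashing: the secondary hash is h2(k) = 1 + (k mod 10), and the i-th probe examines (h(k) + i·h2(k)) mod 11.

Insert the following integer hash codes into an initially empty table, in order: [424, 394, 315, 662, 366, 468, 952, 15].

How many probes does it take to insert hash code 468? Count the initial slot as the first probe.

2

424: h=6 => slot 6
394: h=9 => slot 9
315: h=7 => slot 7
662: h=2 => slot 2
366: h=3 => slot 3
468: h=6, h2=9, probe 6,4 => slot 4
952: h=6, h2=3, probe 6,9,1 => slot 1
15: h=4, h2=6, probe 4,10 => slot 10
Table: [., 952, 662, 366, 468, ., 424, 315, ., 394, 15]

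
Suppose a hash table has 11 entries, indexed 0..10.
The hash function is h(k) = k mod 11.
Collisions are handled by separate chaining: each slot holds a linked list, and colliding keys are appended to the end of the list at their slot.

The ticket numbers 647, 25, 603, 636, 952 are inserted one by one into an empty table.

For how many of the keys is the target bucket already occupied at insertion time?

Insert 647: h=9, bucket 9 empty -> new chain.
Insert 25: h=3, bucket 3 empty -> new chain.
Insert 603: h=9, bucket 9 nonempty -> append to chain.
Insert 636: h=9, bucket 9 nonempty -> append to chain.
Insert 952: h=6, bucket 6 empty -> new chain.
Final buckets:
0: _
1: _
2: _
3: 25
4: _
5: _
6: 952
7: _
8: _
9: 647 -> 603 -> 636
10: _

2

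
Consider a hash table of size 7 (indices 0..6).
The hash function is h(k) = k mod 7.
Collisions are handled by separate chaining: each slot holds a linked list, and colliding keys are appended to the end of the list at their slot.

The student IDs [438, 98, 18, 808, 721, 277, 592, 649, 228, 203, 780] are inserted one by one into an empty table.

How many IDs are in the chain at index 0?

3

Insert 438: h=4, bucket 4 empty → new chain.
Insert 98: h=0, bucket 0 empty → new chain.
Insert 18: h=4, bucket 4 nonempty → append to chain.
Insert 808: h=3, bucket 3 empty → new chain.
Insert 721: h=0, bucket 0 nonempty → append to chain.
Insert 277: h=4, bucket 4 nonempty → append to chain.
Insert 592: h=4, bucket 4 nonempty → append to chain.
Insert 649: h=5, bucket 5 empty → new chain.
Insert 228: h=4, bucket 4 nonempty → append to chain.
Insert 203: h=0, bucket 0 nonempty → append to chain.
Insert 780: h=3, bucket 3 nonempty → append to chain.
Final buckets:
0: 98 -> 721 -> 203
1: —
2: —
3: 808 -> 780
4: 438 -> 18 -> 277 -> 592 -> 228
5: 649
6: —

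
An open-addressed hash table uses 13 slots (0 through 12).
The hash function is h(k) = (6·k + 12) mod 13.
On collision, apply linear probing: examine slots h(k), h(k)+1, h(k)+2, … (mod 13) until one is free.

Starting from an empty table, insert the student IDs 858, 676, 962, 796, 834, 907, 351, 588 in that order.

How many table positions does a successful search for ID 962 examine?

3

858 hashes to 12; slot 12 is free -> place at 12.
676 hashes to 12; 12 taken -> place at 0.
962 hashes to 12; 12,0 taken -> place at 1.
796 hashes to 4; slot 4 is free -> place at 4.
834 hashes to 11; slot 11 is free -> place at 11.
907 hashes to 7; slot 7 is free -> place at 7.
351 hashes to 12; 12,0,1 taken -> place at 2.
588 hashes to 4; 4 taken -> place at 5.
Table: [676, 962, 351, -, 796, 588, -, 907, -, -, -, 834, 858]
Lookup 962: h=12, probe 12,0,1 → found at 1.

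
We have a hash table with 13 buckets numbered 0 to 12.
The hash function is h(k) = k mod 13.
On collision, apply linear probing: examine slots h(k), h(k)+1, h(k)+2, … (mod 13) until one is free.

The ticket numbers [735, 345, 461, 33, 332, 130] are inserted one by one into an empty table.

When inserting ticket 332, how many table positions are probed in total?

4

735: h=7 → slot 7
345: h=7, probe 7,8 → slot 8
461: h=6 → slot 6
33: h=7, probe 7,8,9 → slot 9
332: h=7, probe 7,8,9,10 → slot 10
130: h=0 → slot 0
Table: [130, —, —, —, —, —, 461, 735, 345, 33, 332, —, —]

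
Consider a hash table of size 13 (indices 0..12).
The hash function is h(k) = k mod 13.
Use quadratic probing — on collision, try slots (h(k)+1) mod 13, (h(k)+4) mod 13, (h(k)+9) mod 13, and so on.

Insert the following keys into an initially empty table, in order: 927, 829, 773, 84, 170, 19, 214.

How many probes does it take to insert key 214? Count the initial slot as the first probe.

927: h=4 → slot 4
829: h=10 → slot 10
773: h=6 → slot 6
84: h=6, probe 6,7 → slot 7
170: h=1 → slot 1
19: h=6, probe 6,7,10,2 → slot 2
214: h=6, probe 6,7,10,2,9 → slot 9
Table: [_, 170, 19, _, 927, _, 773, 84, _, 214, 829, _, _]

5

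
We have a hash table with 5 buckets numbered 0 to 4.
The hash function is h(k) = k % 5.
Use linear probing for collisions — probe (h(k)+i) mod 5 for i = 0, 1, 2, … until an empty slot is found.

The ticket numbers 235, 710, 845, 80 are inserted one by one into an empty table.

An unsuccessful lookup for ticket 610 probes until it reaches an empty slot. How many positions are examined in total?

5

235 hashes to 0; slot 0 is free -> place at 0.
710 hashes to 0; 0 taken -> place at 1.
845 hashes to 0; 0,1 taken -> place at 2.
80 hashes to 0; 0,1,2 taken -> place at 3.
Table: [235, 710, 845, 80, .]
Lookup 610: h=0, probe 0,1,2,3,4 → slot 4 empty, not found.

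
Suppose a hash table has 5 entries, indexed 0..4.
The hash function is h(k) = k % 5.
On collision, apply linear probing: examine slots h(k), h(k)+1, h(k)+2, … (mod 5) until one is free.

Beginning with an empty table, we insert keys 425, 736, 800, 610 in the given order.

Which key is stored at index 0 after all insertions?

425 hashes to 0; slot 0 is free => place at 0.
736 hashes to 1; slot 1 is free => place at 1.
800 hashes to 0; 0,1 taken => place at 2.
610 hashes to 0; 0,1,2 taken => place at 3.
Table: [425, 736, 800, 610, .]

425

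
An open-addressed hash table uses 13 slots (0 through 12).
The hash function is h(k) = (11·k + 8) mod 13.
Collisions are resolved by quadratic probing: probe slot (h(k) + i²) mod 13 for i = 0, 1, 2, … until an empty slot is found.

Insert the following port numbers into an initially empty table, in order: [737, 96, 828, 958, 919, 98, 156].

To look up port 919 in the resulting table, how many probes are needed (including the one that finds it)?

737 hashes to 3; slot 3 is free -> place at 3.
96 hashes to 11; slot 11 is free -> place at 11.
828 hashes to 3; 3 taken -> place at 4.
958 hashes to 3; 3,4 taken -> place at 7.
919 hashes to 3; 3,4,7 taken -> place at 12.
98 hashes to 7; 7 taken -> place at 8.
156 hashes to 8; 8 taken -> place at 9.
Table: [-, -, -, 737, 828, -, -, 958, 98, 156, -, 96, 919]
Lookup 919: h=3, probe 3,4,7,12 → found at 12.

4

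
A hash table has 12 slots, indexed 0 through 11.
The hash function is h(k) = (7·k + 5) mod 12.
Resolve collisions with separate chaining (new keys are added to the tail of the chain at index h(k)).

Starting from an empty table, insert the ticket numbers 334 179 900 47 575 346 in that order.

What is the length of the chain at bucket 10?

334 -> bucket 3
179 -> bucket 10
900 -> bucket 5
47 -> bucket 10 (collision)
575 -> bucket 10 (collision)
346 -> bucket 3 (collision)
Final buckets:
0: .
1: .
2: .
3: 334 -> 346
4: .
5: 900
6: .
7: .
8: .
9: .
10: 179 -> 47 -> 575
11: .

3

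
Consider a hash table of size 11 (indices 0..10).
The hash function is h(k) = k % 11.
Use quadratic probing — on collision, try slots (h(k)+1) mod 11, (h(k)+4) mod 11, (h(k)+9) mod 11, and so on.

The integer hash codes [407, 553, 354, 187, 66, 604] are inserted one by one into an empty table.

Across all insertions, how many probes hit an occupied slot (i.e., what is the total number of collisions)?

Insert 407: h=0, slot 0 empty -> index 0.
Insert 553: h=3, slot 3 empty -> index 3.
Insert 354: h=2, slot 2 empty -> index 2.
Insert 187: h=0, slot 0 occupied -> index 1.
Insert 66: h=0, slots 0,1 occupied -> index 4.
Insert 604: h=10, slot 10 empty -> index 10.
Table: [407, 187, 354, 553, 66, -, -, -, -, -, 604]

3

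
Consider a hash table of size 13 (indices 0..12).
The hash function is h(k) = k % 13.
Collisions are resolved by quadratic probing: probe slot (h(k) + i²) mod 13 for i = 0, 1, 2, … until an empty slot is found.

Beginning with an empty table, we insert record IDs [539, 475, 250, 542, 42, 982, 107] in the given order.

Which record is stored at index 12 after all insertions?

107

Insert 539: h=6, slot 6 empty => index 6.
Insert 475: h=7, slot 7 empty => index 7.
Insert 250: h=3, slot 3 empty => index 3.
Insert 542: h=9, slot 9 empty => index 9.
Insert 42: h=3, slot 3 occupied => index 4.
Insert 982: h=7, slot 7 occupied => index 8.
Insert 107: h=3, slots 3,4,7 occupied => index 12.
Table: [_, _, _, 250, 42, _, 539, 475, 982, 542, _, _, 107]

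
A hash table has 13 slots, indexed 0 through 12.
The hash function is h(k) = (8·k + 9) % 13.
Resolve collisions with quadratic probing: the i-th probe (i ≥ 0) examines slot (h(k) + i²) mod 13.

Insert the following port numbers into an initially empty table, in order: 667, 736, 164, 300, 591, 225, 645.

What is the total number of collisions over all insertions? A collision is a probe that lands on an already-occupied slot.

4

667 hashes to 2; slot 2 is free => place at 2.
736 hashes to 8; slot 8 is free => place at 8.
164 hashes to 8; 8 taken => place at 9.
300 hashes to 4; slot 4 is free => place at 4.
591 hashes to 5; slot 5 is free => place at 5.
225 hashes to 2; 2 taken => place at 3.
645 hashes to 8; 8,9 taken => place at 12.
Table: [∅, ∅, 667, 225, 300, 591, ∅, ∅, 736, 164, ∅, ∅, 645]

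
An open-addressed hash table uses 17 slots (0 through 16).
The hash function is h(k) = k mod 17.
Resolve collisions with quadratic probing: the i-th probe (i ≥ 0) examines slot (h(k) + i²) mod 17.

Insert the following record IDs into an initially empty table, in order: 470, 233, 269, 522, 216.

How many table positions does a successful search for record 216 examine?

3

Insert 470: h=11, slot 11 empty → index 11.
Insert 233: h=12, slot 12 empty → index 12.
Insert 269: h=14, slot 14 empty → index 14.
Insert 522: h=12, slot 12 occupied → index 13.
Insert 216: h=12, slots 12,13 occupied → index 16.
Table: [—, —, —, —, —, —, —, —, —, —, —, 470, 233, 522, 269, —, 216]
Lookup 216: h=12, probe 12,13,16 → found at 16.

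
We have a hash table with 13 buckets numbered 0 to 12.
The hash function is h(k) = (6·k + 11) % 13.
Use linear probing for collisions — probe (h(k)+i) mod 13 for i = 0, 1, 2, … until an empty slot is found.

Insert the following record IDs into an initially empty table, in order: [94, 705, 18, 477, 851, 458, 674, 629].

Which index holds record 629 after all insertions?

94 hashes to 3; slot 3 is free -> place at 3.
705 hashes to 3; 3 taken -> place at 4.
18 hashes to 2; slot 2 is free -> place at 2.
477 hashes to 0; slot 0 is free -> place at 0.
851 hashes to 8; slot 8 is free -> place at 8.
458 hashes to 3; 3,4 taken -> place at 5.
674 hashes to 12; slot 12 is free -> place at 12.
629 hashes to 2; 2,3,4,5 taken -> place at 6.
Table: [477, ., 18, 94, 705, 458, 629, ., 851, ., ., ., 674]

6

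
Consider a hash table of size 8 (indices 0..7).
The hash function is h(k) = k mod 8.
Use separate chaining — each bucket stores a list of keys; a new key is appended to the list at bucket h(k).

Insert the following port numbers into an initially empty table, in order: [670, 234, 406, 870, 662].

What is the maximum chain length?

4

Insert 670: h=6, bucket 6 empty → new chain.
Insert 234: h=2, bucket 2 empty → new chain.
Insert 406: h=6, bucket 6 nonempty → append to chain.
Insert 870: h=6, bucket 6 nonempty → append to chain.
Insert 662: h=6, bucket 6 nonempty → append to chain.
Final buckets:
0: _
1: _
2: 234
3: _
4: _
5: _
6: 670 -> 406 -> 870 -> 662
7: _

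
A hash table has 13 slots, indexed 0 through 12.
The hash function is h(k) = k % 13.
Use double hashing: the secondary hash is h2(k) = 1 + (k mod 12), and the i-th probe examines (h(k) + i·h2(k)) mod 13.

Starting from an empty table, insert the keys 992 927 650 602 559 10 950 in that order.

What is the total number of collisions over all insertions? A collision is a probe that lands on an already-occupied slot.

4

Insert 992: h=4, slot 4 empty => index 4.
Insert 927: h=4, h2=4, slot 4 occupied => index 8.
Insert 650: h=0, slot 0 empty => index 0.
Insert 602: h=4, h2=3, slot 4 occupied => index 7.
Insert 559: h=0, h2=8, slots 0,8 occupied => index 3.
Insert 10: h=10, slot 10 empty => index 10.
Insert 950: h=1, slot 1 empty => index 1.
Table: [650, 950, ., 559, 992, ., ., 602, 927, ., 10, ., .]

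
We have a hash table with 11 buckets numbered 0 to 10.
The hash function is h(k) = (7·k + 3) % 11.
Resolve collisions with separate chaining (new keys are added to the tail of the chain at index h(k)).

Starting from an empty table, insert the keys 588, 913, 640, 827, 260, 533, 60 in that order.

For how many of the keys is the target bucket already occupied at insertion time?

3

588 -> bucket 5
913 -> bucket 3
640 -> bucket 6
827 -> bucket 6 (collision)
260 -> bucket 8
533 -> bucket 5 (collision)
60 -> bucket 5 (collision)
Final buckets:
0: _
1: _
2: _
3: 913
4: _
5: 588 -> 533 -> 60
6: 640 -> 827
7: _
8: 260
9: _
10: _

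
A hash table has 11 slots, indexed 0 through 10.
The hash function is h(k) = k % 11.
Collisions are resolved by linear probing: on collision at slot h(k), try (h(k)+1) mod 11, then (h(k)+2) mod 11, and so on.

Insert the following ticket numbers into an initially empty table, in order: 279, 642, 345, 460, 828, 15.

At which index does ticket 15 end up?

279: h=4 => slot 4
642: h=4, probe 4,5 => slot 5
345: h=4, probe 4,5,6 => slot 6
460: h=9 => slot 9
828: h=3 => slot 3
15: h=4, probe 4,5,6,7 => slot 7
Table: [—, —, —, 828, 279, 642, 345, 15, —, 460, —]

7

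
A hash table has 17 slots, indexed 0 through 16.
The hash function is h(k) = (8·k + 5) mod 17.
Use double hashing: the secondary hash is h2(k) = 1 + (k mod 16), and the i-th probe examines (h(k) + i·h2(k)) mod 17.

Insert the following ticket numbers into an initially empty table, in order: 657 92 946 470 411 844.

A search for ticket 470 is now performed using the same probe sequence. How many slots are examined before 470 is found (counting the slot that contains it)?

2

Insert 657: h=8, slot 8 empty => index 8.
Insert 92: h=10, slot 10 empty => index 10.
Insert 946: h=8, h2=3, slot 8 occupied => index 11.
Insert 470: h=8, h2=7, slot 8 occupied => index 15.
Insert 411: h=12, slot 12 empty => index 12.
Insert 844: h=8, h2=13, slot 8 occupied => index 4.
Table: [-, -, -, -, 844, -, -, -, 657, -, 92, 946, 411, -, -, 470, -]
Lookup 470: h=8, h2=7, probe 8,15 → found at 15.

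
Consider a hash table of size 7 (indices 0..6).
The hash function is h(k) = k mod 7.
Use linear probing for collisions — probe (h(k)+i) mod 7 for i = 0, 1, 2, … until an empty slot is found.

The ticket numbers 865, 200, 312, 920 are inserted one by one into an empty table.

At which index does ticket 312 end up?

865: h=4 → slot 4
200: h=4, probe 4,5 → slot 5
312: h=4, probe 4,5,6 → slot 6
920: h=3 → slot 3
Table: [—, —, —, 920, 865, 200, 312]

6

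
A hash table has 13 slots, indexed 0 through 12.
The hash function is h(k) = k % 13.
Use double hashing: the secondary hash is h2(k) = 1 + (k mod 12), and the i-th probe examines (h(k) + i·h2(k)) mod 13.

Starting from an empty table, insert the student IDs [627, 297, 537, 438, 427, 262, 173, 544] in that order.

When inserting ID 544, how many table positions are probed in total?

3

Insert 627: h=3, slot 3 empty → index 3.
Insert 297: h=11, slot 11 empty → index 11.
Insert 537: h=4, slot 4 empty → index 4.
Insert 438: h=9, slot 9 empty → index 9.
Insert 427: h=11, h2=8, slot 11 occupied → index 6.
Insert 262: h=2, slot 2 empty → index 2.
Insert 173: h=4, h2=6, slot 4 occupied → index 10.
Insert 544: h=11, h2=5, slots 11,3 occupied → index 8.
Table: [-, -, 262, 627, 537, -, 427, -, 544, 438, 173, 297, -]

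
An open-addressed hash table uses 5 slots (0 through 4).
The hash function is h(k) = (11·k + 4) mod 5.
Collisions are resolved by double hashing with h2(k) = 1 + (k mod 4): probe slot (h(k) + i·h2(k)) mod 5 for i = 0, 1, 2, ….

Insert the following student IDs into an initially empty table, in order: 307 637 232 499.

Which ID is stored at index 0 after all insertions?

Insert 307: h=1, slot 1 empty => index 1.
Insert 637: h=1, h2=2, slot 1 occupied => index 3.
Insert 232: h=1, h2=1, slot 1 occupied => index 2.
Insert 499: h=3, h2=4, slots 3,2,1 occupied => index 0.
Table: [499, 307, 232, 637, —]

499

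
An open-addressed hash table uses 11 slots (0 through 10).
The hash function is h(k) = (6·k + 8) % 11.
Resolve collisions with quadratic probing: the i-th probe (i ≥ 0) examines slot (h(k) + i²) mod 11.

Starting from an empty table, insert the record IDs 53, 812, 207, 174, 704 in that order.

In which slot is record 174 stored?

5

53 hashes to 7; slot 7 is free => place at 7.
812 hashes to 7; 7 taken => place at 8.
207 hashes to 7; 7,8 taken => place at 0.
174 hashes to 7; 7,8,0 taken => place at 5.
704 hashes to 8; 8 taken => place at 9.
Table: [207, ., ., ., ., 174, ., 53, 812, 704, .]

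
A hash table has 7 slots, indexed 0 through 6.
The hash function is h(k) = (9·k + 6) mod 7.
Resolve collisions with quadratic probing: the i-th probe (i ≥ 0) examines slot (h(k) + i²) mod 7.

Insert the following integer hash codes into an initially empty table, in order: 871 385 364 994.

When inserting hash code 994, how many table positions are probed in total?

871: h=5 → slot 5
385: h=6 → slot 6
364: h=6, probe 6,0 → slot 0
994: h=6, probe 6,0,3 → slot 3
Table: [364, -, -, 994, -, 871, 385]

3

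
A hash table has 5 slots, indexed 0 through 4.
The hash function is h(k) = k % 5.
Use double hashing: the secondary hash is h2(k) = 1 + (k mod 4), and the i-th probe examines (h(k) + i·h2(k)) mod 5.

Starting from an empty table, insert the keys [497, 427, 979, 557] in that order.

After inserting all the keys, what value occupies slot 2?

497

497: h=2 => slot 2
427: h=2, h2=4, probe 2,1 => slot 1
979: h=4 => slot 4
557: h=2, h2=2, probe 2,4,1,3 => slot 3
Table: [∅, 427, 497, 557, 979]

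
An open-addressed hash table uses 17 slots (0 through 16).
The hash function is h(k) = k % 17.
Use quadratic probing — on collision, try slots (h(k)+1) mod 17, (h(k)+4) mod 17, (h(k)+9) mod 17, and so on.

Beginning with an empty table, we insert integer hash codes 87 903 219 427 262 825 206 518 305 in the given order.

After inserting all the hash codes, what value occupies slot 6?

427

87: h=2 -> slot 2
903: h=2, probe 2,3 -> slot 3
219: h=15 -> slot 15
427: h=2, probe 2,3,6 -> slot 6
262: h=7 -> slot 7
825: h=9 -> slot 9
206: h=2, probe 2,3,6,11 -> slot 11
518: h=8 -> slot 8
305: h=16 -> slot 16
Table: [-, -, 87, 903, -, -, 427, 262, 518, 825, -, 206, -, -, -, 219, 305]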